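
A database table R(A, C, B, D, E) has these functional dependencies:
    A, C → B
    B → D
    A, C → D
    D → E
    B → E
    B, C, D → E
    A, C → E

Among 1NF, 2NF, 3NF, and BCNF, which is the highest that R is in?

2NF

Candidate key: {A, C}. Prime attributes: {A, C}.
B → D: {B}⁺ = {B, D, E}, which is not all of the attributes, so the left side is not a superkey — BCNF is violated.
B → D determines the non-prime attribute {D} from a non-superkey — 3NF is violated.
Checking every proper subset of each key, none determines a non-prime attribute — 2NF is satisfied.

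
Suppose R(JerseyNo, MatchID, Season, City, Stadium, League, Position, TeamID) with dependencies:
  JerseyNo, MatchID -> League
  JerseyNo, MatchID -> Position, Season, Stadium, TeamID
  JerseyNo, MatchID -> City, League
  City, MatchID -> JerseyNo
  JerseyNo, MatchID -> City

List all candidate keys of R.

No FD produces {MatchID}, so it must be in every candidate key.
{City, MatchID}⁺ = {City, JerseyNo, League, MatchID, Position, Season, Stadium, TeamID}, which is every attribute, so {City, MatchID} is a candidate key.
{JerseyNo, MatchID}⁺ = {City, JerseyNo, League, MatchID, Position, Season, Stadium, TeamID}, which is every attribute, so {JerseyNo, MatchID} is a candidate key.
No proper subset of any of these is a key, and no other minimal superkey exists.

{City, MatchID}, {JerseyNo, MatchID}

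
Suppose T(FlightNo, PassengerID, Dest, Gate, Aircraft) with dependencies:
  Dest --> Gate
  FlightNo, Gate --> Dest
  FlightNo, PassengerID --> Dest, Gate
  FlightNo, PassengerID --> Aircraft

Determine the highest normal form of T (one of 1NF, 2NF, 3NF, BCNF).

Candidate key: {FlightNo, PassengerID}. Prime attributes: {FlightNo, PassengerID}.
For Dest --> Gate we have {Dest}⁺ = {Dest, Gate}; {Dest} is not a superkey, so BCNF fails.
Because {Gate} is non-prime and the left side of Dest --> Gate is not a superkey, the relation is not in 3NF.
Checking every proper subset of each key, none determines a non-prime attribute — 2NF is satisfied.

2NF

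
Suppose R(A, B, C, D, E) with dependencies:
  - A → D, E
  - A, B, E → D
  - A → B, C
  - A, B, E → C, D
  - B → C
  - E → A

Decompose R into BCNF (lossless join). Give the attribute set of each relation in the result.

{A, B, D, E}; {B, C}

Candidate keys of the original relation: {A}, {E}.
Within {A, B, C, D, E}: {B}⁺ ∩ {A, B, C, D, E} = {B, C}, not the whole set, so B → C violates BCNF; decompose into {B, C} and {A, B, D, E}.
{B, C} has no BCNF violation.
{A, B, D, E} has no BCNF violation.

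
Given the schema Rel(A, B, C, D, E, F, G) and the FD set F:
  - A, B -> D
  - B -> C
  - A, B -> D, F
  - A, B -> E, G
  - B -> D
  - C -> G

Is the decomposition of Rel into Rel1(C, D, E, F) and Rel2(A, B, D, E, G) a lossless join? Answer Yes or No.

No

Rel1 ∩ Rel2 = {D, E}; its closure under F is {D, E}.
Neither Rel1 nor Rel2 is contained in that closure, so the decomposition is lossy.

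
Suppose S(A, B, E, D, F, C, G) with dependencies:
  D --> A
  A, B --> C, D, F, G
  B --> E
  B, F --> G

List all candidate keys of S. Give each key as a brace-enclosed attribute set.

No FD produces {B}, so it must be in every candidate key.
Closure of {A, B} is {A, B, C, D, E, F, G}, the whole schema; {A, B} is a candidate key.
Closure of {B, D} is {A, B, C, D, E, F, G}, the whole schema; {B, D} is a candidate key.
No proper subset of any of these is a key, and no other minimal superkey exists.

{A, B}, {B, D}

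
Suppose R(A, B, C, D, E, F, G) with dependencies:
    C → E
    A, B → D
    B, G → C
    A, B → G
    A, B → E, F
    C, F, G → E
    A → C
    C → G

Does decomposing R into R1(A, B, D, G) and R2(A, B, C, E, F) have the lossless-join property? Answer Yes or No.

Yes

Common attributes: {A, B}; their closure is {A, B, C, D, E, F, G}.
Since R1 ⊆ {A, B, C, D, E, F, G}, the intersection is a superkey of R1; the decomposition is lossless.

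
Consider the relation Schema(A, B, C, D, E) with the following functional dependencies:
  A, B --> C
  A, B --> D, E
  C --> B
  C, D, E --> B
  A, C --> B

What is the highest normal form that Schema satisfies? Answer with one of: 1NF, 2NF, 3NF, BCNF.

Candidate keys: {A, B}, {A, C}. Prime attributes: {A, B, C}.
For C --> B we have {C}⁺ = {B, C}; {C} is not a superkey, so BCNF fails.
Its right-hand attributes {B} are all prime, as are those of every other non-superkey FD — the relation is in 3NF.

3NF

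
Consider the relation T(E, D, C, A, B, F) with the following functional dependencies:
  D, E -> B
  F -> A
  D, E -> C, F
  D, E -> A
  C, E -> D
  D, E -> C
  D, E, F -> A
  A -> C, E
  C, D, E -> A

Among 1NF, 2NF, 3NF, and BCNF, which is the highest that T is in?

BCNF

Candidate keys: {A}, {C, E}, {D, E}, {F}. Prime attributes: {A, C, D, E, F}.
Every FD has a superkey on the left, so the relation is in BCNF.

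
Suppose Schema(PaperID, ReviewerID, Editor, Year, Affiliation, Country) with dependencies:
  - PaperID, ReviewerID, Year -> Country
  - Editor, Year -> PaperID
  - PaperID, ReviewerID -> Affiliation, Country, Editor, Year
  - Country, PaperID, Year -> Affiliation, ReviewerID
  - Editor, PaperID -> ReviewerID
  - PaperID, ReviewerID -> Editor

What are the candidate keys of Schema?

{Editor, PaperID}⁺ = {Affiliation, Country, Editor, PaperID, ReviewerID, Year} — all of the relation — so {Editor, PaperID} is a candidate key.
{Editor, Year}⁺ = {Affiliation, Country, Editor, PaperID, ReviewerID, Year} — all of the relation — so {Editor, Year} is a candidate key.
{PaperID, ReviewerID}⁺ = {Affiliation, Country, Editor, PaperID, ReviewerID, Year} — all of the relation — so {PaperID, ReviewerID} is a candidate key.
{Country, PaperID, Year}⁺ = {Affiliation, Country, Editor, PaperID, ReviewerID, Year} — all of the relation — so {Country, PaperID, Year} is a candidate key.
No proper subset of any of these is a key, and no other minimal superkey exists.

{Country, PaperID, Year}, {Editor, PaperID}, {Editor, Year}, {PaperID, ReviewerID}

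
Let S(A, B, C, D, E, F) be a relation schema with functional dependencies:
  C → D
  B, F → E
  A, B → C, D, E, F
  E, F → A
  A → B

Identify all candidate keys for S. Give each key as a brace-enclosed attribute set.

{A}, {B, F}, {E, F}

{A}⁺ = {A, B, C, D, E, F} — all of the relation — so {A} is a candidate key.
{B, F}⁺ = {A, B, C, D, E, F} — all of the relation — so {B, F} is a candidate key.
{E, F}⁺ = {A, B, C, D, E, F} — all of the relation — so {E, F} is a candidate key.
Any other superkey properly contains one of these, so there are no further candidate keys.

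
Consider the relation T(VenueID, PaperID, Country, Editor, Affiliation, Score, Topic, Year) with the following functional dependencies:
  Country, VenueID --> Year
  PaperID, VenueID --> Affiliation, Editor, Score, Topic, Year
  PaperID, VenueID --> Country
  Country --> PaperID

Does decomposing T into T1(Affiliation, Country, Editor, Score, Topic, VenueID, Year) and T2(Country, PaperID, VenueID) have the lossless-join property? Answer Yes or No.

Yes

Common attributes: {Country, VenueID}; their closure is {Affiliation, Country, Editor, PaperID, Score, Topic, VenueID, Year}.
This includes all of T1, so the common attributes are a superkey of T1 — the join is lossless.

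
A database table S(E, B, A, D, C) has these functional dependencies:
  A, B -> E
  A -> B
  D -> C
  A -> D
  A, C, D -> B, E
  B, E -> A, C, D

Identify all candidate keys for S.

{A}⁺ = {A, B, C, D, E}, which is every attribute, so {A} is a candidate key.
{B, E}⁺ = {A, B, C, D, E}, which is every attribute, so {B, E} is a candidate key.
No proper subset of any of these is a key, and no other minimal superkey exists.

{A}, {B, E}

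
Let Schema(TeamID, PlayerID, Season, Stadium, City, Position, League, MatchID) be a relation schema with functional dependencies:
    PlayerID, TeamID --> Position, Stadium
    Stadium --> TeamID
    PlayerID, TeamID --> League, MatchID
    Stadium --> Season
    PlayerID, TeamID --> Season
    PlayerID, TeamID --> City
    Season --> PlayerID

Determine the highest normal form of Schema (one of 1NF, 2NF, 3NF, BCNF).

3NF

Candidate keys: {PlayerID, TeamID}, {Season, TeamID}, {Stadium}. Prime attributes: {PlayerID, Season, Stadium, TeamID}.
For Season --> PlayerID we have {Season}⁺ = {PlayerID, Season}; {Season} is not a superkey, so BCNF fails.
Since {PlayerID} ⊆ prime attributes and every other non-superkey FD also has a prime right side, the schema is in 3NF.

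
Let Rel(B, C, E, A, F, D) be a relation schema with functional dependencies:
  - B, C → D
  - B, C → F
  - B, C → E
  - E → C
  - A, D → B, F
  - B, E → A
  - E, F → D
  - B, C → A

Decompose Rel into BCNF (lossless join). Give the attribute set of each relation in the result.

Candidate keys of the original relation: {A, C, D}, {A, D, E}, {A, E, F}, {B, C}, {B, E}.
{A, B, C, D, E, F}: {E} determines {C, E} here but is not a superkey — split on E → C, giving {C, E} and {A, B, D, E, F}.
{C, E} has no BCNF violation.
{A, B, D, E, F}: {A, D} determines {A, B, D, F} here but is not a superkey — split on A, D → B, F, giving {A, B, D, F} and {A, D, E}.
{A, B, D, F} has no BCNF violation.
{A, D, E} has no BCNF violation.

{A, B, D, F}; {A, D, E}; {C, E}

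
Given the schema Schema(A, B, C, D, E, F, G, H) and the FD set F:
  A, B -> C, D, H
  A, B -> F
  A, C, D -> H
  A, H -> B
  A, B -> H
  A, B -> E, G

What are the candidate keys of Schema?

{A, B}, {A, C, D}, {A, H}

Attributes never on any right-hand side: {A} — every candidate key must contain it.
{A, B}⁺ = {A, B, C, D, E, F, G, H} — all of the relation — so {A, B} is a candidate key.
{A, H}⁺ = {A, B, C, D, E, F, G, H} — all of the relation — so {A, H} is a candidate key.
{A, C, D}⁺ = {A, B, C, D, E, F, G, H} — all of the relation — so {A, C, D} is a candidate key.
No proper subset of any of these is a key, and no other minimal superkey exists.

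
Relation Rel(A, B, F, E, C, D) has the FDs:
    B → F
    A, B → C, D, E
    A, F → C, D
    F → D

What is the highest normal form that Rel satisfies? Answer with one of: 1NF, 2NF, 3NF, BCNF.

1NF

Candidate key: {A, B}. Prime attributes: {A, B}.
B → F breaks BCNF: {B}⁺ = {B, D, F}, so {B} is not a superkey.
B → F has non-prime {F} on the right and a non-superkey on the left, so 3NF fails.
The proper key subset {B} of {A, B} determines non-prime {D, F}, so the relation is not even in 2NF.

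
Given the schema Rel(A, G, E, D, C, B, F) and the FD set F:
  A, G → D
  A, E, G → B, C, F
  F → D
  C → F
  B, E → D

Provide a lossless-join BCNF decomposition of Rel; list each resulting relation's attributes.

Candidate key of the original relation: {A, E, G}.
Within {A, B, C, D, E, F, G}: {A, G}⁺ ∩ {A, B, C, D, E, F, G} = {A, D, G}, not the whole set, so A, G → D violates BCNF; decompose into {A, D, G} and {A, B, C, E, F, G}.
{A, D, G} has no BCNF violation.
Within {A, B, C, E, F, G}: {C}⁺ ∩ {A, B, C, E, F, G} = {C, F}, not the whole set, so C → F violates BCNF; decompose into {C, F} and {A, B, C, E, G}.
{C, F} has no BCNF violation.
{A, B, C, E, G} has no BCNF violation.

{A, B, C, E, G}; {A, D, G}; {C, F}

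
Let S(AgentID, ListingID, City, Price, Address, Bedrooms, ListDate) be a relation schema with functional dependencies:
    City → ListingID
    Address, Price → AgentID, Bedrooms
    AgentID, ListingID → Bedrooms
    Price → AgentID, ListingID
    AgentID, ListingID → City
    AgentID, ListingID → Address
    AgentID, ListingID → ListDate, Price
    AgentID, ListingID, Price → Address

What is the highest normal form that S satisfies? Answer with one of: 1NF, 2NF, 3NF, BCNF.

3NF

Candidate keys: {AgentID, City}, {AgentID, ListingID}, {Price}. Prime attributes: {AgentID, City, ListingID, Price}.
For City → ListingID we have {City}⁺ = {City, ListingID}; {City} is not a superkey, so BCNF fails.
But every attribute on its right side ({ListingID}) is prime, and the same holds for every other non-superkey FD, so 3NF still holds.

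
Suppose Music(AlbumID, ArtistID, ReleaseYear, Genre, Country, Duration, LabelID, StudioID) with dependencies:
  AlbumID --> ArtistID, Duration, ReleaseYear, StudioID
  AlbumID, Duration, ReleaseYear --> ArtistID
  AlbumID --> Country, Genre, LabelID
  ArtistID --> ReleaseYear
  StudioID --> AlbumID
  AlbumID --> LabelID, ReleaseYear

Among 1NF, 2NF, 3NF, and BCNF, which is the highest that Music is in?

2NF

Candidate keys: {AlbumID}, {StudioID}. Prime attributes: {AlbumID, StudioID}.
ArtistID --> ReleaseYear: {ArtistID}⁺ = {ArtistID, ReleaseYear}, which is not all of the attributes, so the left side is not a superkey — BCNF is violated.
ArtistID --> ReleaseYear has non-prime {ReleaseYear} on the right and a non-superkey on the left, so 3NF fails.
With only single-attribute keys there can be no partial dependency, so 2NF holds.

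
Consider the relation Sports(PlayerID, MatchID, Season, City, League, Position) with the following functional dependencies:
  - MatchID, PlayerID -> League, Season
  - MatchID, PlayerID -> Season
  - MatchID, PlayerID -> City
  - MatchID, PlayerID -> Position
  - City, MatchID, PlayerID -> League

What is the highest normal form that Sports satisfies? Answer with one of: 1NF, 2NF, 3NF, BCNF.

Candidate key: {MatchID, PlayerID}. Prime attributes: {MatchID, PlayerID}.
Each dependency's left side is a superkey — BCNF holds.

BCNF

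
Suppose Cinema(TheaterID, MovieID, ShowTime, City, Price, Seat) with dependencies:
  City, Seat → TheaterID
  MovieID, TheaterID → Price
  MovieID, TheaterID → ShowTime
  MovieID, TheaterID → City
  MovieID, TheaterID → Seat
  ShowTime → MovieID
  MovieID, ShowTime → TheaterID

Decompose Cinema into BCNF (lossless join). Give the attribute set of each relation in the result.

{City, MovieID, Price, Seat, ShowTime}; {City, Seat, TheaterID}

Candidate keys of the original relation: {City, MovieID, Seat}, {MovieID, TheaterID}, {ShowTime}.
{City, MovieID, Price, Seat, ShowTime, TheaterID}: {City, Seat} determines {City, Seat, TheaterID} here but is not a superkey — split on City, Seat → TheaterID, giving {City, Seat, TheaterID} and {City, MovieID, Price, Seat, ShowTime}.
{City, Seat, TheaterID} has no BCNF violation.
{City, MovieID, Price, Seat, ShowTime} has no BCNF violation.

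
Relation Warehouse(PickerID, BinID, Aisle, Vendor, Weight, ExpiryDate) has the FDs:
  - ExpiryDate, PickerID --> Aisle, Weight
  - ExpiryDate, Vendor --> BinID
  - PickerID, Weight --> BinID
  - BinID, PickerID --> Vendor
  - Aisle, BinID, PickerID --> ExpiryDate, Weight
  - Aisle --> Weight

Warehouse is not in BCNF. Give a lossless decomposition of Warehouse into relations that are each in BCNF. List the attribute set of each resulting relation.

{Aisle, ExpiryDate, PickerID}; {Aisle, Weight}; {BinID, ExpiryDate, Vendor}; {PickerID, Vendor, Weight}

Candidate keys of the original relation: {Aisle, PickerID}, {ExpiryDate, PickerID}.
In {Aisle, BinID, ExpiryDate, PickerID, Vendor, Weight}, {ExpiryDate, Vendor} is not a superkey ({ExpiryDate, Vendor}⁺ restricted to this set is {BinID, ExpiryDate, Vendor}), so split on ExpiryDate, Vendor --> BinID into {BinID, ExpiryDate, Vendor} and {Aisle, ExpiryDate, PickerID, Vendor, Weight}.
{BinID, ExpiryDate, Vendor} is in BCNF.
In {Aisle, ExpiryDate, PickerID, Vendor, Weight}, {PickerID, Weight} is not a superkey ({PickerID, Weight}⁺ restricted to this set is {PickerID, Vendor, Weight}), so split on PickerID, Weight --> Vendor into {PickerID, Vendor, Weight} and {Aisle, ExpiryDate, PickerID, Weight}.
{PickerID, Vendor, Weight} is in BCNF.
In {Aisle, ExpiryDate, PickerID, Weight}, {Aisle} is not a superkey ({Aisle}⁺ restricted to this set is {Aisle, Weight}), so split on Aisle --> Weight into {Aisle, Weight} and {Aisle, ExpiryDate, PickerID}.
{Aisle, Weight} is in BCNF.
{Aisle, ExpiryDate, PickerID} is in BCNF.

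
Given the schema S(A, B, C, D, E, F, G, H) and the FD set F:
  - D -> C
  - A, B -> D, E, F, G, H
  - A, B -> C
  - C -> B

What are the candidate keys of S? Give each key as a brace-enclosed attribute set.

{A, B}, {A, C}, {A, D}

Attributes never on any right-hand side: {A} — every candidate key must contain it.
{A, B}⁺ = {A, B, C, D, E, F, G, H} — all of the relation — so {A, B} is a candidate key.
{A, C}⁺ = {A, B, C, D, E, F, G, H} — all of the relation — so {A, C} is a candidate key.
{A, D}⁺ = {A, B, C, D, E, F, G, H} — all of the relation — so {A, D} is a candidate key.
No proper subset of any of these is a key, and no other minimal superkey exists.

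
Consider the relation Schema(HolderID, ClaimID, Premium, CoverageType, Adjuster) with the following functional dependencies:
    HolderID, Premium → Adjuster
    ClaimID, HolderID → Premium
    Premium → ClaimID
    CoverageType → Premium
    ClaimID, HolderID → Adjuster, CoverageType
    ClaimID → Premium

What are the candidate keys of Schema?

No FD produces {HolderID}, so it must be in every candidate key.
{ClaimID, HolderID}⁺ = {Adjuster, ClaimID, CoverageType, HolderID, Premium}, which is every attribute, so {ClaimID, HolderID} is a candidate key.
{CoverageType, HolderID}⁺ = {Adjuster, ClaimID, CoverageType, HolderID, Premium}, which is every attribute, so {CoverageType, HolderID} is a candidate key.
{HolderID, Premium}⁺ = {Adjuster, ClaimID, CoverageType, HolderID, Premium}, which is every attribute, so {HolderID, Premium} is a candidate key.
Any other superkey properly contains one of these, so there are no further candidate keys.

{ClaimID, HolderID}, {CoverageType, HolderID}, {HolderID, Premium}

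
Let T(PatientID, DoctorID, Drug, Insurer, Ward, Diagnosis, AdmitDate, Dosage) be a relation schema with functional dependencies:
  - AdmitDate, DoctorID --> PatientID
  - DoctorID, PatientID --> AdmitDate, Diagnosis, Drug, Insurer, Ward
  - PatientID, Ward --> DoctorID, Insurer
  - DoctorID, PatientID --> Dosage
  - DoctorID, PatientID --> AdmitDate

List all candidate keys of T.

{AdmitDate, DoctorID} is a candidate key since {AdmitDate, DoctorID}⁺ = {AdmitDate, Diagnosis, DoctorID, Dosage, Drug, Insurer, PatientID, Ward} covers every attribute.
{DoctorID, PatientID} is a candidate key since {DoctorID, PatientID}⁺ = {AdmitDate, Diagnosis, DoctorID, Dosage, Drug, Insurer, PatientID, Ward} covers every attribute.
{PatientID, Ward} is a candidate key since {PatientID, Ward}⁺ = {AdmitDate, Diagnosis, DoctorID, Dosage, Drug, Insurer, PatientID, Ward} covers every attribute.
No proper subset of any of these is a key, and no other minimal superkey exists.

{AdmitDate, DoctorID}, {DoctorID, PatientID}, {PatientID, Ward}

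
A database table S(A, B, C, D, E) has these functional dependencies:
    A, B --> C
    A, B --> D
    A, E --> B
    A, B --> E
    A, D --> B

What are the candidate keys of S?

{A} never appears on the right of any FD, so every key must include it.
{A, B}⁺ = {A, B, C, D, E}, which is every attribute, so {A, B} is a candidate key.
{A, D}⁺ = {A, B, C, D, E}, which is every attribute, so {A, D} is a candidate key.
{A, E}⁺ = {A, B, C, D, E}, which is every attribute, so {A, E} is a candidate key.
No proper subset of any of these is a key, and no other minimal superkey exists.

{A, B}, {A, D}, {A, E}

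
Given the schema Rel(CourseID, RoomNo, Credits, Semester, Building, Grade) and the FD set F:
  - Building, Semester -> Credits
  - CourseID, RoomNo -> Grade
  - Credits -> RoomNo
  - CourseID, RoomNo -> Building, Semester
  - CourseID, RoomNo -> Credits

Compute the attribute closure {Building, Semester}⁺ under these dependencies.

{Building, Credits, RoomNo, Semester}

Start with {Building, Semester}.
Building, Semester -> Credits applies; add {Credits} → now {Building, Credits, Semester}.
Credits -> RoomNo applies; add {RoomNo} → now {Building, Credits, RoomNo, Semester}.
No further FD applies.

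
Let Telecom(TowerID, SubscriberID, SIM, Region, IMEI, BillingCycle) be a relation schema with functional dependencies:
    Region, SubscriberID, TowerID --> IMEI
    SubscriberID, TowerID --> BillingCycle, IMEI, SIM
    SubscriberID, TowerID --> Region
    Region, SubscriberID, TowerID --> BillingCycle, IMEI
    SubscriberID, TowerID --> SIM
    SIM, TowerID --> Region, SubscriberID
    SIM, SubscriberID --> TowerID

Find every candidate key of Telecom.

{SIM, SubscriberID}⁺ = {BillingCycle, IMEI, Region, SIM, SubscriberID, TowerID}, which is every attribute, so {SIM, SubscriberID} is a candidate key.
{SIM, TowerID}⁺ = {BillingCycle, IMEI, Region, SIM, SubscriberID, TowerID}, which is every attribute, so {SIM, TowerID} is a candidate key.
{SubscriberID, TowerID}⁺ = {BillingCycle, IMEI, Region, SIM, SubscriberID, TowerID}, which is every attribute, so {SubscriberID, TowerID} is a candidate key.
Any other superkey properly contains one of these, so there are no further candidate keys.

{SIM, SubscriberID}, {SIM, TowerID}, {SubscriberID, TowerID}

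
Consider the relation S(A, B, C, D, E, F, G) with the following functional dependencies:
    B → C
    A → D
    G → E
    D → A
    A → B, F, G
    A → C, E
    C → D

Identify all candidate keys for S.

{A} is a candidate key since {A}⁺ = {A, B, C, D, E, F, G} covers every attribute.
{B} is a candidate key since {B}⁺ = {A, B, C, D, E, F, G} covers every attribute.
{C} is a candidate key since {C}⁺ = {A, B, C, D, E, F, G} covers every attribute.
{D} is a candidate key since {D}⁺ = {A, B, C, D, E, F, G} covers every attribute.
Any other superkey properly contains one of these, so there are no further candidate keys.

{A}, {B}, {C}, {D}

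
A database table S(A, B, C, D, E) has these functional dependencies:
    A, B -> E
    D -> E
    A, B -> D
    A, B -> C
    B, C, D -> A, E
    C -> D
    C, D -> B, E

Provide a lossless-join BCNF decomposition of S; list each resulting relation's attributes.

Candidate keys of the original relation: {A, B}, {C}.
In {A, B, C, D, E}, {D} is not a superkey ({D}⁺ restricted to this set is {D, E}), so split on D -> E into {D, E} and {A, B, C, D}.
{D, E} has no BCNF violation.
{A, B, C, D} has no BCNF violation.

{A, B, C, D}; {D, E}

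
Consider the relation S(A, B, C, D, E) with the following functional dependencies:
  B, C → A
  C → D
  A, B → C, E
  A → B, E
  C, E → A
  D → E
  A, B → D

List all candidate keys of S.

{A}⁺ = {A, B, C, D, E}, which is every attribute, so {A} is a candidate key.
{C}⁺ = {A, B, C, D, E}, which is every attribute, so {C} is a candidate key.
These are minimal and exhaustive — every other superkey contains one of them.

{A}, {C}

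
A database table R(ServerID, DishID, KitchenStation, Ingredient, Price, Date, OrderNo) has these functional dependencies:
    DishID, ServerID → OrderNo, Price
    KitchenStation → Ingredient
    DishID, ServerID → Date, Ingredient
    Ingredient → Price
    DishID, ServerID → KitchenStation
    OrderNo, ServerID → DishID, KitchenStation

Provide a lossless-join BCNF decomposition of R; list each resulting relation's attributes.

{Date, DishID, KitchenStation, OrderNo, ServerID}; {Ingredient, KitchenStation}; {Ingredient, Price}

Candidate keys of the original relation: {DishID, ServerID}, {OrderNo, ServerID}.
Within {Date, DishID, Ingredient, KitchenStation, OrderNo, Price, ServerID}: {KitchenStation}⁺ ∩ {Date, DishID, Ingredient, KitchenStation, OrderNo, Price, ServerID} = {Ingredient, KitchenStation, Price}, not the whole set, so KitchenStation → Ingredient, Price violates BCNF; decompose into {Ingredient, KitchenStation, Price} and {Date, DishID, KitchenStation, OrderNo, ServerID}.
Within {Ingredient, KitchenStation, Price}: {Ingredient}⁺ ∩ {Ingredient, KitchenStation, Price} = {Ingredient, Price}, not the whole set, so Ingredient → Price violates BCNF; decompose into {Ingredient, Price} and {Ingredient, KitchenStation}.
{Ingredient, Price}: every determinant is a superkey — BCNF.
{Ingredient, KitchenStation}: every determinant is a superkey — BCNF.
{Date, DishID, KitchenStation, OrderNo, ServerID}: every determinant is a superkey — BCNF.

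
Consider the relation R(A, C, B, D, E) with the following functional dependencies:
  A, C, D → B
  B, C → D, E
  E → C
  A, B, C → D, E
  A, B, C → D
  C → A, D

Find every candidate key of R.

{C}⁺ = {A, B, C, D, E} — all of the relation — so {C} is a candidate key.
{E}⁺ = {A, B, C, D, E} — all of the relation — so {E} is a candidate key.
Any other superkey properly contains one of these, so there are no further candidate keys.

{C}, {E}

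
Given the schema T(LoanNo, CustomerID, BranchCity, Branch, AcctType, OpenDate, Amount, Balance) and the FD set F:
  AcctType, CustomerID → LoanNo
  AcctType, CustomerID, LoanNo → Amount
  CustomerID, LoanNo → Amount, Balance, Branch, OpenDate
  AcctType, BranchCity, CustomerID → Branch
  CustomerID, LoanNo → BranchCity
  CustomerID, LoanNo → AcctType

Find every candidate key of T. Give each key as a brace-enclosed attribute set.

{CustomerID} never appears on the right of any FD, so every key must include it.
{AcctType, CustomerID}⁺ = {AcctType, Amount, Balance, Branch, BranchCity, CustomerID, LoanNo, OpenDate} — all of the relation — so {AcctType, CustomerID} is a candidate key.
{CustomerID, LoanNo}⁺ = {AcctType, Amount, Balance, Branch, BranchCity, CustomerID, LoanNo, OpenDate} — all of the relation — so {CustomerID, LoanNo} is a candidate key.
These are minimal and exhaustive — every other superkey contains one of them.

{AcctType, CustomerID}, {CustomerID, LoanNo}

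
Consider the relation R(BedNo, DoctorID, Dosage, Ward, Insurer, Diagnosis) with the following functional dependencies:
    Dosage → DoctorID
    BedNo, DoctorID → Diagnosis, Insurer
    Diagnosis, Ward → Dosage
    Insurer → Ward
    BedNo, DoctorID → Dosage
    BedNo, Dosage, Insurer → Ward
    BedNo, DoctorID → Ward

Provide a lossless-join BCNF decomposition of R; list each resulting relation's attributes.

{BedNo, Diagnosis, Insurer}; {Diagnosis, Dosage, Ward}; {DoctorID, Dosage}; {Insurer, Ward}

Candidate keys of the original relation: {BedNo, Diagnosis, Insurer}, {BedNo, Diagnosis, Ward}, {BedNo, DoctorID}, {BedNo, Dosage}.
Within {BedNo, Diagnosis, DoctorID, Dosage, Insurer, Ward}: {Dosage}⁺ ∩ {BedNo, Diagnosis, DoctorID, Dosage, Insurer, Ward} = {DoctorID, Dosage}, not the whole set, so Dosage → DoctorID violates BCNF; decompose into {DoctorID, Dosage} and {BedNo, Diagnosis, Dosage, Insurer, Ward}.
{DoctorID, Dosage}: every determinant is a superkey — BCNF.
Within {BedNo, Diagnosis, Dosage, Insurer, Ward}: {Diagnosis, Ward}⁺ ∩ {BedNo, Diagnosis, Dosage, Insurer, Ward} = {Diagnosis, Dosage, Ward}, not the whole set, so Diagnosis, Ward → Dosage violates BCNF; decompose into {Diagnosis, Dosage, Ward} and {BedNo, Diagnosis, Insurer, Ward}.
{Diagnosis, Dosage, Ward}: every determinant is a superkey — BCNF.
Within {BedNo, Diagnosis, Insurer, Ward}: {Insurer}⁺ ∩ {BedNo, Diagnosis, Insurer, Ward} = {Insurer, Ward}, not the whole set, so Insurer → Ward violates BCNF; decompose into {Insurer, Ward} and {BedNo, Diagnosis, Insurer}.
{Insurer, Ward}: every determinant is a superkey — BCNF.
{BedNo, Diagnosis, Insurer}: every determinant is a superkey — BCNF.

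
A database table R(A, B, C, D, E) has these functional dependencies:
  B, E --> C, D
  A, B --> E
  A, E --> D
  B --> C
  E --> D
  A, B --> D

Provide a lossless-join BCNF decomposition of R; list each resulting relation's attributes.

Candidate key of the original relation: {A, B}.
{A, B, C, D, E}: {B, E} determines {B, C, D, E} here but is not a superkey — split on B, E --> C, D, giving {B, C, D, E} and {A, B, E}.
{B, C, D, E}: {B} determines {B, C} here but is not a superkey — split on B --> C, giving {B, C} and {B, D, E}.
{B, C}: every determinant is a superkey — BCNF.
{B, D, E}: {E} determines {D, E} here but is not a superkey — split on E --> D, giving {D, E} and {B, E}.
{D, E}: every determinant is a superkey — BCNF.
{B, E}: every determinant is a superkey — BCNF.
{A, B, E}: every determinant is a superkey — BCNF.

{A, B, E}; {B, C}; {D, E}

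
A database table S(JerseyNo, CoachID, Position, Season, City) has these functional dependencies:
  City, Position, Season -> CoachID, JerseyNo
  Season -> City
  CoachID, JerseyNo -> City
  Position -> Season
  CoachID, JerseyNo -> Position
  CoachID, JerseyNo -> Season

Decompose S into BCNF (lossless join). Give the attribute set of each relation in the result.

Candidate keys of the original relation: {CoachID, JerseyNo}, {Position}.
In {City, CoachID, JerseyNo, Position, Season}, {Season} is not a superkey ({Season}⁺ restricted to this set is {City, Season}), so split on Season -> City into {City, Season} and {CoachID, JerseyNo, Position, Season}.
{City, Season}: every determinant is a superkey — BCNF.
{CoachID, JerseyNo, Position, Season}: every determinant is a superkey — BCNF.

{City, Season}; {CoachID, JerseyNo, Position, Season}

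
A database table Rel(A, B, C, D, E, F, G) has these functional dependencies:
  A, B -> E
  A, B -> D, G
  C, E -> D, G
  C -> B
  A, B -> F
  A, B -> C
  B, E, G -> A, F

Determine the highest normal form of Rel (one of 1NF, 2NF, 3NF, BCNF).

3NF

Candidate keys: {A, B}, {A, C}, {B, E, G}, {C, E}. Prime attributes: {A, B, C, E, G}.
For C -> B we have {C}⁺ = {B, C}; {C} is not a superkey, so BCNF fails.
Since {B} ⊆ prime attributes and every other non-superkey FD also has a prime right side, the schema is in 3NF.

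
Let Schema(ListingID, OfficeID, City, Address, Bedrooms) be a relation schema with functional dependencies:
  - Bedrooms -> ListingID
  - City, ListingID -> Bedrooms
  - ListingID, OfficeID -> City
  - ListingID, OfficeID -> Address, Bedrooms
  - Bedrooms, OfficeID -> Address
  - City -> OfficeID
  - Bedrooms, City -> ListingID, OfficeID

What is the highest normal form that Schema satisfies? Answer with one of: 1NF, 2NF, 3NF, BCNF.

Candidate keys: {Bedrooms, City}, {Bedrooms, OfficeID}, {City, ListingID}, {ListingID, OfficeID}. Prime attributes: {Bedrooms, City, ListingID, OfficeID}.
Bedrooms -> ListingID: {Bedrooms}⁺ = {Bedrooms, ListingID}, which is not all of the attributes, so the left side is not a superkey — BCNF is violated.
Since {ListingID} ⊆ prime attributes and every other non-superkey FD also has a prime right side, the schema is in 3NF.

3NF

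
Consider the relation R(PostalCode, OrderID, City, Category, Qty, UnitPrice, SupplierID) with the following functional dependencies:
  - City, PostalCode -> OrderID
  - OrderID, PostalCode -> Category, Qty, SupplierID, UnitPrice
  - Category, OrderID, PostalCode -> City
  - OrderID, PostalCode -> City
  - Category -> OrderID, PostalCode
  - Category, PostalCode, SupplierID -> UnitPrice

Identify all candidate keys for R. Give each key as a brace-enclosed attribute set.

{Category}, {City, PostalCode}, {OrderID, PostalCode}

{Category}⁺ = {Category, City, OrderID, PostalCode, Qty, SupplierID, UnitPrice}, which is every attribute, so {Category} is a candidate key.
{City, PostalCode}⁺ = {Category, City, OrderID, PostalCode, Qty, SupplierID, UnitPrice}, which is every attribute, so {City, PostalCode} is a candidate key.
{OrderID, PostalCode}⁺ = {Category, City, OrderID, PostalCode, Qty, SupplierID, UnitPrice}, which is every attribute, so {OrderID, PostalCode} is a candidate key.
These are minimal and exhaustive — every other superkey contains one of them.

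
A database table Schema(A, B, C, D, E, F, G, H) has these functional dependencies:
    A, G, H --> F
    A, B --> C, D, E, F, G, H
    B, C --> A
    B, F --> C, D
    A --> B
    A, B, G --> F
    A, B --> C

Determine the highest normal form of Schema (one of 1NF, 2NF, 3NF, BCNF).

Candidate keys: {A}, {B, C}, {B, F}. Prime attributes: {A, B, C, F}.
The left-hand side of every FD is a superkey, so BCNF is satisfied.

BCNF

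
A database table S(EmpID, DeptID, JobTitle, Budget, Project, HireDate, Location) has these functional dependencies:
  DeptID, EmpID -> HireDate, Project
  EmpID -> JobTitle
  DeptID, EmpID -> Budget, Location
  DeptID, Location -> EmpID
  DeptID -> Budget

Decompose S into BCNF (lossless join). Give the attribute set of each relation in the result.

{Budget, DeptID}; {DeptID, EmpID, HireDate, Location, Project}; {EmpID, JobTitle}

Candidate keys of the original relation: {DeptID, EmpID}, {DeptID, Location}.
{Budget, DeptID, EmpID, HireDate, JobTitle, Location, Project}: {EmpID} determines {EmpID, JobTitle} here but is not a superkey — split on EmpID -> JobTitle, giving {EmpID, JobTitle} and {Budget, DeptID, EmpID, HireDate, Location, Project}.
{EmpID, JobTitle} has no BCNF violation.
{Budget, DeptID, EmpID, HireDate, Location, Project}: {DeptID} determines {Budget, DeptID} here but is not a superkey — split on DeptID -> Budget, giving {Budget, DeptID} and {DeptID, EmpID, HireDate, Location, Project}.
{Budget, DeptID} has no BCNF violation.
{DeptID, EmpID, HireDate, Location, Project} has no BCNF violation.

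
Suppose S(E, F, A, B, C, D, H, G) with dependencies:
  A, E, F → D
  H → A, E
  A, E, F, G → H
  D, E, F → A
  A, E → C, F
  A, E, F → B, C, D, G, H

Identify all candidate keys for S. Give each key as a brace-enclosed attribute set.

{A, E}, {D, E, F}, {H}

Closure of {H} is {A, B, C, D, E, F, G, H}, the whole schema; {H} is a candidate key.
Closure of {A, E} is {A, B, C, D, E, F, G, H}, the whole schema; {A, E} is a candidate key.
Closure of {D, E, F} is {A, B, C, D, E, F, G, H}, the whole schema; {D, E, F} is a candidate key.
No proper subset of any of these is a key, and no other minimal superkey exists.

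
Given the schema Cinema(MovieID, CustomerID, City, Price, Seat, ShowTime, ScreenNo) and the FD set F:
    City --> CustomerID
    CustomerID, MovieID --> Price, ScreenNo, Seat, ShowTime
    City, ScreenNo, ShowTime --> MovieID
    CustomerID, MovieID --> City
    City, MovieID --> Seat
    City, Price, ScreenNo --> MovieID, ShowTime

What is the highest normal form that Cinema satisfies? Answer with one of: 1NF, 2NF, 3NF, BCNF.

3NF

Candidate keys: {City, MovieID}, {City, Price, ScreenNo}, {City, ScreenNo, ShowTime}, {CustomerID, MovieID}. Prime attributes: {City, CustomerID, MovieID, Price, ScreenNo, ShowTime}.
City --> CustomerID breaks BCNF: {City}⁺ = {City, CustomerID}, so {City} is not a superkey.
Its right-hand attributes {CustomerID} are all prime, as are those of every other non-superkey FD — the relation is in 3NF.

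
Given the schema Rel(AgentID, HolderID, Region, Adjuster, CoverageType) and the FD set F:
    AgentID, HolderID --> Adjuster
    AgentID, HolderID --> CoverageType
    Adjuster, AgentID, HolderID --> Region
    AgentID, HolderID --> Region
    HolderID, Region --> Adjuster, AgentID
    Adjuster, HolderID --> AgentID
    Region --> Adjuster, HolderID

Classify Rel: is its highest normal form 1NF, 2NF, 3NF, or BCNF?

BCNF

Candidate keys: {Adjuster, HolderID}, {AgentID, HolderID}, {Region}. Prime attributes: {Adjuster, AgentID, HolderID, Region}.
Every FD has a superkey on the left, so the relation is in BCNF.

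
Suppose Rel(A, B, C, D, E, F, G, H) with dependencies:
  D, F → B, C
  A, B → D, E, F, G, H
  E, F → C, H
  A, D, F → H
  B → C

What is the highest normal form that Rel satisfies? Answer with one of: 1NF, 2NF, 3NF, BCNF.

Candidate keys: {A, B}, {A, D, F}. Prime attributes: {A, B, D, F}.
D, F → B, C: {D, F}⁺ = {B, C, D, F}, which is not all of the attributes, so the left side is not a superkey — BCNF is violated.
D, F → B, C determines the non-prime attribute {C} from a non-superkey — 3NF is violated.
{B} is a proper subset of the key {A, B}, and {B}⁺ contains the non-prime attribute {C} — a partial dependency, so 2NF is violated.

1NF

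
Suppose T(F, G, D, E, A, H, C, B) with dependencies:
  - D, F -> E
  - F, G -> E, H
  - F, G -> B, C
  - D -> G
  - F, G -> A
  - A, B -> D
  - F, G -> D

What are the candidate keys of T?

No FD produces {F}, so it must be in every candidate key.
{D, F} is a candidate key since {D, F}⁺ = {A, B, C, D, E, F, G, H} covers every attribute.
{F, G} is a candidate key since {F, G}⁺ = {A, B, C, D, E, F, G, H} covers every attribute.
{A, B, F} is a candidate key since {A, B, F}⁺ = {A, B, C, D, E, F, G, H} covers every attribute.
Any other superkey properly contains one of these, so there are no further candidate keys.

{A, B, F}, {D, F}, {F, G}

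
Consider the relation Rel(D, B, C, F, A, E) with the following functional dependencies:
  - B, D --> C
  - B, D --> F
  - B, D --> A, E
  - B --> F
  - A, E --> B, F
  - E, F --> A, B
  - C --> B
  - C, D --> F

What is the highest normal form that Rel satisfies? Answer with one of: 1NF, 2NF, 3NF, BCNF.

3NF

Candidate keys: {A, D, E}, {B, D}, {C, D}, {D, E, F}. Prime attributes: {A, B, C, D, E, F}.
For B --> F we have {B}⁺ = {B, F}; {B} is not a superkey, so BCNF fails.
But every attribute on its right side ({F}) is prime, and the same holds for every other non-superkey FD, so 3NF still holds.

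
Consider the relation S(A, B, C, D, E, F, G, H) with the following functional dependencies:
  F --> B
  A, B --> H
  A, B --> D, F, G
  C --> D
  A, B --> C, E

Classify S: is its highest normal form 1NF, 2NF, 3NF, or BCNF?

2NF

Candidate keys: {A, B}, {A, F}. Prime attributes: {A, B, F}.
For F --> B we have {F}⁺ = {B, F}; {F} is not a superkey, so BCNF fails.
C --> D determines the non-prime attribute {D} from a non-superkey — 3NF is violated.
Checking every proper subset of each key, none determines a non-prime attribute — 2NF is satisfied.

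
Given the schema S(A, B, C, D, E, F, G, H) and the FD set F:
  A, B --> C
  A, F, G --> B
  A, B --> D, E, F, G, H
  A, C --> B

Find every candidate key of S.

{A, B}, {A, C}, {A, F, G}

Attributes never on any right-hand side: {A} — every candidate key must contain it.
{A, B}⁺ = {A, B, C, D, E, F, G, H}, which is every attribute, so {A, B} is a candidate key.
{A, C}⁺ = {A, B, C, D, E, F, G, H}, which is every attribute, so {A, C} is a candidate key.
{A, F, G}⁺ = {A, B, C, D, E, F, G, H}, which is every attribute, so {A, F, G} is a candidate key.
These are minimal and exhaustive — every other superkey contains one of them.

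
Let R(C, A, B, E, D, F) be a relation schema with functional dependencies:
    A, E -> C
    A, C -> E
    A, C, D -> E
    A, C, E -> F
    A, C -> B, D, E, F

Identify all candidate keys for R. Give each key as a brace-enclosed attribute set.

{A, C}, {A, E}

{A} never appears on the right of any FD, so every key must include it.
{A, C} is a candidate key since {A, C}⁺ = {A, B, C, D, E, F} covers every attribute.
{A, E} is a candidate key since {A, E}⁺ = {A, B, C, D, E, F} covers every attribute.
No proper subset of any of these is a key, and no other minimal superkey exists.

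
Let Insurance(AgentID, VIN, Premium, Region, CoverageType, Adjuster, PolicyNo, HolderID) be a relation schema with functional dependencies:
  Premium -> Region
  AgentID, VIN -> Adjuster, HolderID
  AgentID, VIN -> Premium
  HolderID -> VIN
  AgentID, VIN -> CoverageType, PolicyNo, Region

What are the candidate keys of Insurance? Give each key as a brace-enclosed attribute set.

{AgentID, HolderID}, {AgentID, VIN}

{AgentID} never appears on the right of any FD, so every key must include it.
{AgentID, HolderID}⁺ = {Adjuster, AgentID, CoverageType, HolderID, PolicyNo, Premium, Region, VIN} — all of the relation — so {AgentID, HolderID} is a candidate key.
{AgentID, VIN}⁺ = {Adjuster, AgentID, CoverageType, HolderID, PolicyNo, Premium, Region, VIN} — all of the relation — so {AgentID, VIN} is a candidate key.
These are minimal and exhaustive — every other superkey contains one of them.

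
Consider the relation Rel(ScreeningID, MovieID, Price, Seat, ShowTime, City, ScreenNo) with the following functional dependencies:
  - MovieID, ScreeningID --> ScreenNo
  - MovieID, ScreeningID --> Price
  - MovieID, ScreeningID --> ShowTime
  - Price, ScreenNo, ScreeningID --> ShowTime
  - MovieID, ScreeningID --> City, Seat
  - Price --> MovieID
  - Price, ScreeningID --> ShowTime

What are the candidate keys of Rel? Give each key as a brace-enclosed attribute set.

Attributes never on any right-hand side: {ScreeningID} — every candidate key must contain it.
{MovieID, ScreeningID}⁺ = {City, MovieID, Price, ScreenNo, ScreeningID, Seat, ShowTime} — all of the relation — so {MovieID, ScreeningID} is a candidate key.
{Price, ScreeningID}⁺ = {City, MovieID, Price, ScreenNo, ScreeningID, Seat, ShowTime} — all of the relation — so {Price, ScreeningID} is a candidate key.
These are minimal and exhaustive — every other superkey contains one of them.

{MovieID, ScreeningID}, {Price, ScreeningID}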